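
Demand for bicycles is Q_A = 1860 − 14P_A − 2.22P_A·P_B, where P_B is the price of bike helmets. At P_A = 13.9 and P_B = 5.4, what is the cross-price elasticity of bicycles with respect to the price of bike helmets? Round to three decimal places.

At P_A = 13.9 and P_B = 5.4: Q_A = 1498.767.
∂Q_A/∂P_B = -2.22P_A = -2.22(13.9) = -30.8580.
ε = (∂Q_A/∂P_B)(P_B/Q_A) = -30.8580 × (5.4/1498.767) ≈ -0.111.
ε < 0: complements.

-0.111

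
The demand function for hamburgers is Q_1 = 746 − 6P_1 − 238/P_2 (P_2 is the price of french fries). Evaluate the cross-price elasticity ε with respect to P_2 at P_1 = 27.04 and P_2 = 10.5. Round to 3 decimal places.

0.040

At P_1 = 27.04 and P_2 = 10.5: Q_1 = 561.093.
∂Q_1/∂P_2 = 238/P_2² = 2.1587.
ε = (∂Q_1/∂P_2)(P_2/Q_1) = 2.1587 × (10.5/561.093) ≈ 0.040.
ε > 0: substitutes.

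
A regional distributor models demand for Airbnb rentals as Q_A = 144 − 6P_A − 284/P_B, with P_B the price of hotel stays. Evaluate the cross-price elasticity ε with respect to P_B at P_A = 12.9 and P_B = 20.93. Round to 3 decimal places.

0.256

At P_A = 12.9 and P_B = 20.93: Q_A = 53.031.
∂Q_A/∂P_B = 284/P_B² = 0.6483.
ε = (∂Q_A/∂P_B)(P_B/Q_A) = 0.6483 × (20.93/53.031) ≈ 0.256.
ε > 0: substitutes.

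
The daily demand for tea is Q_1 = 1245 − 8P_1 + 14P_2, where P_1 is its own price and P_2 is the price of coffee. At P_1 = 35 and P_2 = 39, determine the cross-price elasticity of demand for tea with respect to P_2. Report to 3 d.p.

At P_1 = 35 and P_2 = 39: Q_1 = 1511.
∂Q_1/∂P_2 = 14.
ε = (∂Q_1/∂P_2)(P_2/Q_1) = 14 × (39/1511) ≈ 0.361.

0.361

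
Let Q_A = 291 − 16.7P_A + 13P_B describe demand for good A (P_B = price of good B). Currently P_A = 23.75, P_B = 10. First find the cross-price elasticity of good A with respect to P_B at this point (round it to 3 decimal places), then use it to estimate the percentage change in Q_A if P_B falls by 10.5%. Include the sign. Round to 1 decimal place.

-56.0%

At P_A = 23.75, P_B = 10: Q_A = 24.375.
∂Q_A/∂P_B = 13.
ε = (∂Q_A/∂P_B)(P_B/Q_A) = 13.0000 × 10/24.375 ≈ 5.333.
%ΔQ_A ≈ ε × %ΔP_B = 5.333 × (-10.5%) = -56.0%.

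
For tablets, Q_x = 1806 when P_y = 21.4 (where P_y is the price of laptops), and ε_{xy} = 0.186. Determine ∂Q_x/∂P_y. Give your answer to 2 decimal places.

15.70

ε = (∂Q_x/∂P_y)·(P_y/Q_x) ⇒ ∂Q_x/∂P_y = ε·Q_x/P_y = 0.186 × 1806/21.4 ≈ 15.70.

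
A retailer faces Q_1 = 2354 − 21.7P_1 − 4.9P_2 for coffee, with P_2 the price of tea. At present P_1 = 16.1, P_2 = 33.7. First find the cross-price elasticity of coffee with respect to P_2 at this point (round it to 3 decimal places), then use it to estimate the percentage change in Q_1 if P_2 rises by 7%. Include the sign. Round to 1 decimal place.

At P_1 = 16.1, P_2 = 33.7: Q_1 = 1839.5.
∂Q_1/∂P_2 = -4.9.
ε = (∂Q_1/∂P_2)(P_2/Q_1) = -4.9000 × 33.7/1839.5 ≈ -0.090.
%ΔQ_1 ≈ ε × %ΔP_2 = -0.090 × (7%) = -0.6%.

-0.6%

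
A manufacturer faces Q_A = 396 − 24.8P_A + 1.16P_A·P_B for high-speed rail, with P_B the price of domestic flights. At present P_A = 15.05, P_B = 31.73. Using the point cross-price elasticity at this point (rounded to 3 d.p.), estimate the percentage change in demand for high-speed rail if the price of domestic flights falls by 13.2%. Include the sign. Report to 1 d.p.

At P_A = 15.05, P_B = 31.73: Q_A = 576.702.
∂Q_A/∂P_B = 1.16P_A = 17.4580.
ε = (∂Q_A/∂P_B)(P_B/Q_A) = 17.4580 × 31.73/576.702 ≈ 0.961.
%ΔQ_A ≈ ε × %ΔP_B = 0.961 × (-13.2%) = -12.7%.

-12.7%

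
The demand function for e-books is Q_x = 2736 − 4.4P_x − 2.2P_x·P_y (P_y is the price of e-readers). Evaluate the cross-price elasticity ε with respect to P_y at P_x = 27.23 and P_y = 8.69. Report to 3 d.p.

-0.248

At P_x = 27.23 and P_y = 8.69: Q_x = 2095.605.
∂Q_x/∂P_y = -2.2P_x = -2.2(27.23) = -59.9060.
ε = (∂Q_x/∂P_y)(P_y/Q_x) = -59.9060 × (8.69/2095.605) ≈ -0.248.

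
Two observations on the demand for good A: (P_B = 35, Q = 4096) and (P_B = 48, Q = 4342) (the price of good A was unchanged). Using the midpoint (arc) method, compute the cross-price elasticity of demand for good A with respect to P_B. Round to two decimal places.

0.19

ΔQ_A = 4342 − 4096 = 246; ΔP_B = 48 − 35 = 13.
Midpoints: Q̄_A = 4219.0, P̄_B = 41.50.
ε = (ΔQ_A/Q̄_A)/(ΔP_B/P̄_B) = (246/4219.0)/(13/41.50) ≈ 0.19.
ε > 0: good A and good B are substitutes.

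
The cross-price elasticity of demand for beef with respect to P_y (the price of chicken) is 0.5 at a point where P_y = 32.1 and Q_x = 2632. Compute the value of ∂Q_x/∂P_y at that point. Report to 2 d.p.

41.00

ε = (∂Q_x/∂P_y)·(P_y/Q_x) ⇒ ∂Q_x/∂P_y = ε·Q_x/P_y = 0.5 × 2632/32.1 ≈ 41.00.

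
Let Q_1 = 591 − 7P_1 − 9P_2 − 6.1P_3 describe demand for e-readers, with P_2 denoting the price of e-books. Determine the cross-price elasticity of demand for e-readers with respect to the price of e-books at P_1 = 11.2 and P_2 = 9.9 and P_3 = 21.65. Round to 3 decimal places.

At P_1 = 11.2 and P_2 = 9.9 and P_3 = 21.65: Q_1 = 291.435.
∂Q_1/∂P_2 = -9.
ε = (∂Q_1/∂P_2)(P_2/Q_1) = -9 × (9.9/291.435) ≈ -0.306.
Since ε < 0, e-readers and e-books are complements.

-0.306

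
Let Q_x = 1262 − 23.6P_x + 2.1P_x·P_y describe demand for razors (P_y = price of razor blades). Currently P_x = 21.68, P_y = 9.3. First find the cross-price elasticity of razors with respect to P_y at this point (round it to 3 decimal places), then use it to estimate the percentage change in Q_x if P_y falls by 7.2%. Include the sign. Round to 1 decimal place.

-2.6%

At P_x = 21.68, P_y = 9.3: Q_x = 1173.762.
∂Q_x/∂P_y = 2.1P_x = 45.5280.
ε = (∂Q_x/∂P_y)(P_y/Q_x) = 45.5280 × 9.3/1173.762 ≈ 0.361.
%ΔQ_x ≈ ε × %ΔP_y = 0.361 × (-7.2%) = -2.6%.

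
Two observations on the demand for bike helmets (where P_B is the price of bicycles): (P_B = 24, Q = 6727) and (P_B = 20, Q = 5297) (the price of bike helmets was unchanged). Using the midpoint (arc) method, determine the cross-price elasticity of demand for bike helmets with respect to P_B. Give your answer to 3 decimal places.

ΔQ_A = 5297 − 6727 = -1430; ΔP_B = 20 − 24 = -4.
Midpoints: Q̄_A = 6012.0, P̄_B = 22.00.
ε = (ΔQ_A/Q̄_A)/(ΔP_B/P̄_B) = (-1430/6012.0)/(-4/22.00) ≈ 1.308.
ε > 0: bike helmets and bicycles are substitutes.

1.308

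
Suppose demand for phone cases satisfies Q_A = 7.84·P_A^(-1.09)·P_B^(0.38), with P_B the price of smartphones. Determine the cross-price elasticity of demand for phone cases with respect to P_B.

In a log-linear (constant-elasticity) demand function, the coefficient on the exponent of P_B is the cross-price elasticity.
ε = 0.38. Positive, so phone cases and smartphones are substitutes.

0.38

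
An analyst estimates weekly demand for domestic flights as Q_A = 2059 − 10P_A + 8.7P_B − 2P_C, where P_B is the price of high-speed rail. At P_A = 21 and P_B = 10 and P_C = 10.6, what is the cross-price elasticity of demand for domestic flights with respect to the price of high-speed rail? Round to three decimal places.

At P_A = 21 and P_B = 10 and P_C = 10.6: Q_A = 1914.8.
∂Q_A/∂P_B = 8.7.
ε = (∂Q_A/∂P_B)(P_B/Q_A) = 8.7 × (10/1914.8) ≈ 0.045.

0.045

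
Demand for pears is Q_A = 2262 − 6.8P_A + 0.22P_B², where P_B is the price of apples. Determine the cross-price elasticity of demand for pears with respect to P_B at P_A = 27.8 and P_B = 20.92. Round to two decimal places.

At P_A = 27.8 and P_B = 20.92: Q_A = 2169.242.
∂Q_A/∂P_B = 0.44P_B = 0.44(20.92) = 9.2048.
ε = (∂Q_A/∂P_B)(P_B/Q_A) = 9.2048 × (20.92/2169.242) ≈ 0.09.

0.09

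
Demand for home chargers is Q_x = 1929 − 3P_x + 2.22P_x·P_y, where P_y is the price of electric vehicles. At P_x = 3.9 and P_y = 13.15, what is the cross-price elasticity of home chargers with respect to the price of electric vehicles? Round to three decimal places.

0.056

At P_x = 3.9 and P_y = 13.15: Q_x = 2031.153.
∂Q_x/∂P_y = 2.22P_x = 2.22(3.9) = 8.6580.
ε = (∂Q_x/∂P_y)(P_y/Q_x) = 8.6580 × (13.15/2031.153) ≈ 0.056.
ε > 0: substitutes.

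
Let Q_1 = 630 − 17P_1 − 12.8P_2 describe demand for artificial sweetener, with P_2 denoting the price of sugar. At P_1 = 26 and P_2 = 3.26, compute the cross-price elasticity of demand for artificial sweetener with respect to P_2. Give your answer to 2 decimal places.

-0.29

At P_1 = 26 and P_2 = 3.26: Q_1 = 146.272.
∂Q_1/∂P_2 = -12.8.
ε = (∂Q_1/∂P_2)(P_2/Q_1) = -12.8 × (3.26/146.272) ≈ -0.29.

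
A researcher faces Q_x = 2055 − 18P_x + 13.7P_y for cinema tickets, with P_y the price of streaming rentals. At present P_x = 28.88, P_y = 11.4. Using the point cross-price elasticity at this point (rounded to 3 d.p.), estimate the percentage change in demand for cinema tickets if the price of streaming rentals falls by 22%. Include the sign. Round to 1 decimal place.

At P_x = 28.88, P_y = 11.4: Q_x = 1691.34.
∂Q_x/∂P_y = 13.7.
ε = (∂Q_x/∂P_y)(P_y/Q_x) = 13.7000 × 11.4/1691.34 ≈ 0.092.
%ΔQ_x ≈ ε × %ΔP_y = 0.092 × (-22%) = -2.0%.

-2.0%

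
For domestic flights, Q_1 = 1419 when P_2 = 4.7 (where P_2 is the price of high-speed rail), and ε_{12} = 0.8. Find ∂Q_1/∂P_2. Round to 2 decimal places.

ε = (∂Q_1/∂P_2)·(P_2/Q_1) ⇒ ∂Q_1/∂P_2 = ε·Q_1/P_2 = 0.8 × 1419/4.7 ≈ 241.53.

241.53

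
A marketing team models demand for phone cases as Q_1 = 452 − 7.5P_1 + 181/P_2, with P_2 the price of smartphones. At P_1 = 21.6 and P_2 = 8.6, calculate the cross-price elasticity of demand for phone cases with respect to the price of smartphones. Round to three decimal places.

-0.068

At P_1 = 21.6 and P_2 = 8.6: Q_1 = 311.047.
∂Q_1/∂P_2 = −181/P_2² = -2.4473.
ε = (∂Q_1/∂P_2)(P_2/Q_1) = -2.4473 × (8.6/311.047) ≈ -0.068.
ε < 0: complements.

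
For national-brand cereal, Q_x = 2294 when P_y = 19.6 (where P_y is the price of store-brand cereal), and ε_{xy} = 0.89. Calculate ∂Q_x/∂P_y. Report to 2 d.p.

104.17

ε = (∂Q_x/∂P_y)·(P_y/Q_x) ⇒ ∂Q_x/∂P_y = ε·Q_x/P_y = 0.89 × 2294/19.6 ≈ 104.17.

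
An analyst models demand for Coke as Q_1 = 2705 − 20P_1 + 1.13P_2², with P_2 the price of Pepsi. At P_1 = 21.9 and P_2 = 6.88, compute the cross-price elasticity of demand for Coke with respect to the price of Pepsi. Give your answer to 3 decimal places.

0.046

At P_1 = 21.9 and P_2 = 6.88: Q_1 = 2320.488.
∂Q_1/∂P_2 = 2.26P_2 = 2.26(6.88) = 15.5488.
ε = (∂Q_1/∂P_2)(P_2/Q_1) = 15.5488 × (6.88/2320.488) ≈ 0.046.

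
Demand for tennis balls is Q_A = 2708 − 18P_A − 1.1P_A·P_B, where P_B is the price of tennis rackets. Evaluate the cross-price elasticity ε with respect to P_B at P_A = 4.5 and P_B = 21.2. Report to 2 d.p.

At P_A = 4.5 and P_B = 21.2: Q_A = 2522.06.
∂Q_A/∂P_B = -1.1P_A = -1.1(4.5) = -4.9500.
ε = (∂Q_A/∂P_B)(P_B/Q_A) = -4.9500 × (21.2/2522.06) ≈ -0.04.

-0.04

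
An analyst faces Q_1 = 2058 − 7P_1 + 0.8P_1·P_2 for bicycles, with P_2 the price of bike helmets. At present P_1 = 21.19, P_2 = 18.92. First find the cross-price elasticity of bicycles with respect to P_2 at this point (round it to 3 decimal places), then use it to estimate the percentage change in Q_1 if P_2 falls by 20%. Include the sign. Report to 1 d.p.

At P_1 = 21.19, P_2 = 18.92: Q_1 = 2230.402.
∂Q_1/∂P_2 = 0.8P_1 = 16.9520.
ε = (∂Q_1/∂P_2)(P_2/Q_1) = 16.9520 × 18.92/2230.402 ≈ 0.144.
%ΔQ_1 ≈ ε × %ΔP_2 = 0.144 × (-20%) = -2.9%.

-2.9%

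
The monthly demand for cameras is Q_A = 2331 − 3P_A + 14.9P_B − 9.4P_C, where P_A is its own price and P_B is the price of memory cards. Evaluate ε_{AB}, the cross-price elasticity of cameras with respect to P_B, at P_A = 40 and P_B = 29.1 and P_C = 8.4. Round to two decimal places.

At P_A = 40 and P_B = 29.1 and P_C = 8.4: Q_A = 2565.63.
∂Q_A/∂P_B = 14.9.
ε = (∂Q_A/∂P_B)(P_B/Q_A) = 14.9 × (29.1/2565.63) ≈ 0.17.
Since ε > 0, cameras and memory cards are substitutes.

0.17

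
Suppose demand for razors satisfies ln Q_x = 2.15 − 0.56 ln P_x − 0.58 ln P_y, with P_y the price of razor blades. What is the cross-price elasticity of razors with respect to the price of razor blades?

-0.58

In a log-linear (constant-elasticity) demand function, the coefficient on ln P_y is the cross-price elasticity.
ε = -0.58. Negative, so razors and razor blades are complements.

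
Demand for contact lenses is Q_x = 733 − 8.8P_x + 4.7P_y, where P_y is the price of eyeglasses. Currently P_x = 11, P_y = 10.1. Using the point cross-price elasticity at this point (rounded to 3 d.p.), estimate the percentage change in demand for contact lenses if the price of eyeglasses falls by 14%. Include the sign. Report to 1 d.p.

At P_x = 11, P_y = 10.1: Q_x = 683.67.
∂Q_x/∂P_y = 4.7.
ε = (∂Q_x/∂P_y)(P_y/Q_x) = 4.7000 × 10.1/683.67 ≈ 0.069.
%ΔQ_x ≈ ε × %ΔP_y = 0.069 × (-14%) = -1.0%.

-1.0%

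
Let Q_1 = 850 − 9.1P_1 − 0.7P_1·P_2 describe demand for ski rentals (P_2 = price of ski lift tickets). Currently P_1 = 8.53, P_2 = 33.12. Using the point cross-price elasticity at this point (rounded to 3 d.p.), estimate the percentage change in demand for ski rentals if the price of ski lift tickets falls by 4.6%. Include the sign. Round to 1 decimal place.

At P_1 = 8.53, P_2 = 33.12: Q_1 = 574.617.
∂Q_1/∂P_2 = -0.7P_1 = -5.9710.
ε = (∂Q_1/∂P_2)(P_2/Q_1) = -5.9710 × 33.12/574.617 ≈ -0.344.
%ΔQ_1 ≈ ε × %ΔP_2 = -0.344 × (-4.6%) = 1.6%.

1.6%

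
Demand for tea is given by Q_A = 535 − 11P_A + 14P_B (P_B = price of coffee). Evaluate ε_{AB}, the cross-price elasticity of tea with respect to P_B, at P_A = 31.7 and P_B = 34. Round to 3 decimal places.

At P_A = 31.7 and P_B = 34: Q_A = 662.3.
∂Q_A/∂P_B = 14.
ε = (∂Q_A/∂P_B)(P_B/Q_A) = 14 × (34/662.3) ≈ 0.719.

0.719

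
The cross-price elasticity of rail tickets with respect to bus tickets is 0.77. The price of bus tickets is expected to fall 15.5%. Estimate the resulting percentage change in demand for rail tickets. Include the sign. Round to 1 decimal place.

%ΔQ ≈ ε × %ΔP of bus tickets = 0.77 × (-15.5%) = -11.9%.

-11.9%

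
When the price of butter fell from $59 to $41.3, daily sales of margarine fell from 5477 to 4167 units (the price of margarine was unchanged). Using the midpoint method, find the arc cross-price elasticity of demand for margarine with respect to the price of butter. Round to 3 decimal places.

0.770

ΔQ_A = 4167 − 5477 = -1310; ΔP_B = 41.3 − 59 = -17.7.
Midpoints: Q̄_A = 4822.0, P̄_B = 50.15.
ε = (ΔQ_A/Q̄_A)/(ΔP_B/P̄_B) = (-1310/4822.0)/(-17.7/50.15) ≈ 0.770.
ε > 0: margarine and butter are substitutes.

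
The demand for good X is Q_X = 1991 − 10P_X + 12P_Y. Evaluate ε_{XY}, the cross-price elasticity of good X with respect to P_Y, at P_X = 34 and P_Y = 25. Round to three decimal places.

0.154

At P_X = 34 and P_Y = 25: Q_X = 1951.
∂Q_X/∂P_Y = 12.
ε = (∂Q_X/∂P_Y)(P_Y/Q_X) = 12 × (25/1951) ≈ 0.154.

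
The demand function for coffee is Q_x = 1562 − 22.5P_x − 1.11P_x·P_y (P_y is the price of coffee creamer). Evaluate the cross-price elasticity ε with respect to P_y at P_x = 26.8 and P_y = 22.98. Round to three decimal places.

-2.482

At P_x = 26.8 and P_y = 22.98: Q_x = 275.391.
∂Q_x/∂P_y = -1.11P_x = -1.11(26.8) = -29.7480.
ε = (∂Q_x/∂P_y)(P_y/Q_x) = -29.7480 × (22.98/275.391) ≈ -2.482.
ε < 0: complements.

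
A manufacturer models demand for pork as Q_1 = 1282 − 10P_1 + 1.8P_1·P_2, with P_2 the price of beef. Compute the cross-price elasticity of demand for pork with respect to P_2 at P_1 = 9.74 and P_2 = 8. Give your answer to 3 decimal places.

0.106

At P_1 = 9.74 and P_2 = 8: Q_1 = 1324.856.
∂Q_1/∂P_2 = 1.8P_1 = 1.8(9.74) = 17.5320.
ε = (∂Q_1/∂P_2)(P_2/Q_1) = 17.5320 × (8/1324.856) ≈ 0.106.
ε > 0: substitutes.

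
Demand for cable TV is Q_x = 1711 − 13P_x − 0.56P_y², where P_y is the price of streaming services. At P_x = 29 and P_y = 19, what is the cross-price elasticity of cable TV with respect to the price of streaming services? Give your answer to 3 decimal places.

-0.357

At P_x = 29 and P_y = 19: Q_x = 1131.84.
∂Q_x/∂P_y = -1.12P_y = -1.12(19) = -21.2800.
ε = (∂Q_x/∂P_y)(P_y/Q_x) = -21.2800 × (19/1131.84) ≈ -0.357.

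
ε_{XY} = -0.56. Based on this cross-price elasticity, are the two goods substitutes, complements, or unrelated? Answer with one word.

complements

ε = -0.56 < 0, so a higher price of good Y lowers demand for good X: complements.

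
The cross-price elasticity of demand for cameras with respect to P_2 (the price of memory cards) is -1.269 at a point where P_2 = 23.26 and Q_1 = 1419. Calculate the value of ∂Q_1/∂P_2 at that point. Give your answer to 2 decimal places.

-77.42

ε = (∂Q_1/∂P_2)·(P_2/Q_1) ⇒ ∂Q_1/∂P_2 = ε·Q_1/P_2 = -1.269 × 1419/23.26 ≈ -77.42.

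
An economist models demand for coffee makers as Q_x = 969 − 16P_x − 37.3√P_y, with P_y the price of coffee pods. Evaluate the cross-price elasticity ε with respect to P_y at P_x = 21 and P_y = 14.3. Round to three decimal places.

At P_x = 21 and P_y = 14.3: Q_x = 491.949.
∂Q_x/∂P_y = -37.3/(2√P_y) = -37.3/(2√14.3) = -4.9319.
ε = (∂Q_x/∂P_y)(P_y/Q_x) = -4.9319 × (14.3/491.949) ≈ -0.143.

-0.143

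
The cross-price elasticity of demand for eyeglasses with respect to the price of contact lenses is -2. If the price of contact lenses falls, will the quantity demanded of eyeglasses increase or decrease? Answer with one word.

ε < 0 and the price of contact lenses falls, so the quantity of eyeglasses moves in the opposite direction: it increases.

increase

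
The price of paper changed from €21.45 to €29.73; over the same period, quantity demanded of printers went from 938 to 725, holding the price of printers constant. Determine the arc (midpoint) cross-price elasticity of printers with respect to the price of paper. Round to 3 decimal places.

-0.792

ΔQ_A = 725 − 938 = -213; ΔP_B = 29.73 − 21.45 = 8.28.
Midpoints: Q̄_A = 831.5, P̄_B = 25.59.
ε = (ΔQ_A/Q̄_A)/(ΔP_B/P̄_B) = (-213/831.5)/(8.28/25.59) ≈ -0.792.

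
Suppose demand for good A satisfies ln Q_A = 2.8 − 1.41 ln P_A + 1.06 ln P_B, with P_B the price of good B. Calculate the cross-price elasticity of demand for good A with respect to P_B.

1.06

In a log-linear (constant-elasticity) demand function, the coefficient on ln P_B is the cross-price elasticity.
ε = 1.06. Positive, so good A and good B are substitutes.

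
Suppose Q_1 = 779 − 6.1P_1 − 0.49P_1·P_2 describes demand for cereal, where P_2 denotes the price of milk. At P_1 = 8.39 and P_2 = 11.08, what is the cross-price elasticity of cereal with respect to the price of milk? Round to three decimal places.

-0.067

At P_1 = 8.39 and P_2 = 11.08: Q_1 = 682.270.
∂Q_1/∂P_2 = -0.49P_1 = -0.49(8.39) = -4.1111.
ε = (∂Q_1/∂P_2)(P_2/Q_1) = -4.1111 × (11.08/682.270) ≈ -0.067.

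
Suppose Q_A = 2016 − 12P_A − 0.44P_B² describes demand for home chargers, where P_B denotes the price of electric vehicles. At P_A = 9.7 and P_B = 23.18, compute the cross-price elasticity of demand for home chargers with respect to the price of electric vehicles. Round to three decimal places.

-0.284

At P_A = 9.7 and P_B = 23.18: Q_A = 1663.183.
∂Q_A/∂P_B = -0.88P_B = -0.88(23.18) = -20.3984.
ε = (∂Q_A/∂P_B)(P_B/Q_A) = -20.3984 × (23.18/1663.183) ≈ -0.284.
ε < 0: complements.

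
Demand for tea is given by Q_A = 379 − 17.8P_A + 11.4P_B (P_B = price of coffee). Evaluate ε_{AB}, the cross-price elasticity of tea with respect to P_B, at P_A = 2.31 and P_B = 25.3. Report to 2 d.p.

0.46

At P_A = 2.31 and P_B = 25.3: Q_A = 626.302.
∂Q_A/∂P_B = 11.4.
ε = (∂Q_A/∂P_B)(P_B/Q_A) = 11.4 × (25.3/626.302) ≈ 0.46.
Since ε > 0, tea and coffee are substitutes.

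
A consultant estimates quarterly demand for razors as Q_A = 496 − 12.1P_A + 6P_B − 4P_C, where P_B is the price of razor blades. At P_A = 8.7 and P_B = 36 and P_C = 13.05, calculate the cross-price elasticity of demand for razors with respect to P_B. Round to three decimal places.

At P_A = 8.7 and P_B = 36 and P_C = 13.05: Q_A = 554.53.
∂Q_A/∂P_B = 6.
ε = (∂Q_A/∂P_B)(P_B/Q_A) = 6 × (36/554.53) ≈ 0.390.
Since ε > 0, razors and razor blades are substitutes.

0.390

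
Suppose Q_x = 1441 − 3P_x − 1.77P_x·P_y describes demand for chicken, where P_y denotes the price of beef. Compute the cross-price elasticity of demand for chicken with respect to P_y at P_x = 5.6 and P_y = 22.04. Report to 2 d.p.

At P_x = 5.6 and P_y = 22.04: Q_x = 1205.740.
∂Q_x/∂P_y = -1.77P_x = -1.77(5.6) = -9.9120.
ε = (∂Q_x/∂P_y)(P_y/Q_x) = -9.9120 × (22.04/1205.740) ≈ -0.18.
ε < 0: complements.

-0.18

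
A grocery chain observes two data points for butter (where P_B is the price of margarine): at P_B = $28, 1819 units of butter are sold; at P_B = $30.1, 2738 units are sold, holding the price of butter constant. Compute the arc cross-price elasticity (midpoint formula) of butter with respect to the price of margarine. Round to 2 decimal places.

5.58

ΔQ_A = 2738 − 1819 = 919; ΔP_B = 30.1 − 28 = 2.1.
Midpoints: Q̄_A = 2278.5, P̄_B = 29.05.
ε = (ΔQ_A/Q̄_A)/(ΔP_B/P̄_B) = (919/2278.5)/(2.1/29.05) ≈ 5.58.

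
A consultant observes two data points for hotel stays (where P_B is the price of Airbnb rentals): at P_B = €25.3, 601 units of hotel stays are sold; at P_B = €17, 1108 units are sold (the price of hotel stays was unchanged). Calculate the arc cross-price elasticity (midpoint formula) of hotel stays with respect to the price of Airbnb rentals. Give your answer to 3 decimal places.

-1.512

ΔQ_A = 1108 − 601 = 507; ΔP_B = 17 − 25.3 = -8.3.
Midpoints: Q̄_A = 854.5, P̄_B = 21.15.
ε = (ΔQ_A/Q̄_A)/(ΔP_B/P̄_B) = (507/854.5)/(-8.3/21.15) ≈ -1.512.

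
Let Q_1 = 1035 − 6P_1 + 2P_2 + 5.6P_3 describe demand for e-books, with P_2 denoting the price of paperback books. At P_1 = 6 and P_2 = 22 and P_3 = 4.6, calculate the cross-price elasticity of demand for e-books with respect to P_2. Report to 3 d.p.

At P_1 = 6 and P_2 = 22 and P_3 = 4.6: Q_1 = 1068.76.
∂Q_1/∂P_2 = 2.
ε = (∂Q_1/∂P_2)(P_2/Q_1) = 2 × (22/1068.76) ≈ 0.041.

0.041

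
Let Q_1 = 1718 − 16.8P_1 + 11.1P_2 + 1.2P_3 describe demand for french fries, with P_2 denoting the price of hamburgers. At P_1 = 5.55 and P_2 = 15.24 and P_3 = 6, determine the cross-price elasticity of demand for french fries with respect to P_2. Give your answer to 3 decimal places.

At P_1 = 5.55 and P_2 = 15.24 and P_3 = 6: Q_1 = 1801.124.
∂Q_1/∂P_2 = 11.1.
ε = (∂Q_1/∂P_2)(P_2/Q_1) = 11.1 × (15.24/1801.124) ≈ 0.094.

0.094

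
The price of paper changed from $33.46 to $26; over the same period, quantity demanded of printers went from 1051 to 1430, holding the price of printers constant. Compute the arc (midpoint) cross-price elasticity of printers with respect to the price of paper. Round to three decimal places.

ΔQ_A = 1430 − 1051 = 379; ΔP_B = 26 − 33.46 = -7.46.
Midpoints: Q̄_A = 1240.5, P̄_B = 29.73.
ε = (ΔQ_A/Q̄_A)/(ΔP_B/P̄_B) = (379/1240.5)/(-7.46/29.73) ≈ -1.218.
ε < 0: printers and paper are complements.

-1.218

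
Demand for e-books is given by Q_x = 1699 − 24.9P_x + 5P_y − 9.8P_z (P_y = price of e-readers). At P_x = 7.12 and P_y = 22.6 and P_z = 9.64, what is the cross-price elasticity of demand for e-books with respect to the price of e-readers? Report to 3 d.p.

At P_x = 7.12 and P_y = 22.6 and P_z = 9.64: Q_x = 1540.24.
∂Q_x/∂P_y = 5.
ε = (∂Q_x/∂P_y)(P_y/Q_x) = 5 × (22.6/1540.24) ≈ 0.073.
Since ε > 0, e-books and e-readers are substitutes.

0.073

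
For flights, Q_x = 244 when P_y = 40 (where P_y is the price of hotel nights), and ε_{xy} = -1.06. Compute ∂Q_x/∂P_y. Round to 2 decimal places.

-6.47

ε = (∂Q_x/∂P_y)·(P_y/Q_x) ⇒ ∂Q_x/∂P_y = ε·Q_x/P_y = -1.06 × 244/40 ≈ -6.47.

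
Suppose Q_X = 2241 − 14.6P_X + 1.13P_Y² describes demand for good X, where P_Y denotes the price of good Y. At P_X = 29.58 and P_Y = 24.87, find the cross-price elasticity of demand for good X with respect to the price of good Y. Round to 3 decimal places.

0.557

At P_X = 29.58 and P_Y = 24.87: Q_X = 2508.056.
∂Q_X/∂P_Y = 2.26P_Y = 2.26(24.87) = 56.2062.
ε = (∂Q_X/∂P_Y)(P_Y/Q_X) = 56.2062 × (24.87/2508.056) ≈ 0.557.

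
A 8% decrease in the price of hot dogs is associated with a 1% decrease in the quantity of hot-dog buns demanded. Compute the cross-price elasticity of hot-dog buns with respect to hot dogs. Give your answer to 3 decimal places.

0.125

ε = (%ΔQ of hot-dog buns) / (%ΔP of hot dogs) = (-1%) / (-8%) ≈ 0.125.
Positive cross-price elasticity: substitutes.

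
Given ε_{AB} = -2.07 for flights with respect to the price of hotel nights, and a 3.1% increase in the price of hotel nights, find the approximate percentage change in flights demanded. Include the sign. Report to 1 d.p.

%ΔQ ≈ ε × %ΔP of hotel nights = -2.07 × (3.1%) = -6.4%.
Demand for flights falls by about 6.4%.

-6.4%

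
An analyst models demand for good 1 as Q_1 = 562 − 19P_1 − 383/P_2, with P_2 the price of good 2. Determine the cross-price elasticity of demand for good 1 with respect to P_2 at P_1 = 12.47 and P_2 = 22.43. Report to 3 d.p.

At P_1 = 12.47 and P_2 = 22.43: Q_1 = 307.995.
∂Q_1/∂P_2 = 383/P_2² = 0.7613.
ε = (∂Q_1/∂P_2)(P_2/Q_1) = 0.7613 × (22.43/307.995) ≈ 0.055.

0.055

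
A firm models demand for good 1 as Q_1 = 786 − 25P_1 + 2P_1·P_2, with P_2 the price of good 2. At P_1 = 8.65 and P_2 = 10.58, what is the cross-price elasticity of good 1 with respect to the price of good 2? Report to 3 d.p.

0.243

At P_1 = 8.65 and P_2 = 10.58: Q_1 = 752.784.
∂Q_1/∂P_2 = 2P_1 = 2(8.65) = 17.3000.
ε = (∂Q_1/∂P_2)(P_2/Q_1) = 17.3000 × (10.58/752.784) ≈ 0.243.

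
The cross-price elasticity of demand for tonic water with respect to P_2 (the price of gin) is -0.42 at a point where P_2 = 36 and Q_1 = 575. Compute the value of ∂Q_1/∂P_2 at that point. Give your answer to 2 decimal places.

-6.71

ε = (∂Q_1/∂P_2)·(P_2/Q_1) ⇒ ∂Q_1/∂P_2 = ε·Q_1/P_2 = -0.42 × 575/36 ≈ -6.71.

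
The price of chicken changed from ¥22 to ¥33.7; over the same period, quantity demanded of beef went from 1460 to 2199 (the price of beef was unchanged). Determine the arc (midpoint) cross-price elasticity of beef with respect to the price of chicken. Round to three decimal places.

ΔQ_A = 2199 − 1460 = 739; ΔP_B = 33.7 − 22 = 11.7.
Midpoints: Q̄_A = 1829.5, P̄_B = 27.85.
ε = (ΔQ_A/Q̄_A)/(ΔP_B/P̄_B) = (739/1829.5)/(11.7/27.85) ≈ 0.962.

0.962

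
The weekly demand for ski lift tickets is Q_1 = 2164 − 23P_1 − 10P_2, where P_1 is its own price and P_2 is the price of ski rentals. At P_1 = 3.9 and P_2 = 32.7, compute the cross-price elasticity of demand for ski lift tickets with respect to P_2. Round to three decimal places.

-0.187

At P_1 = 3.9 and P_2 = 32.7: Q_1 = 1747.3.
∂Q_1/∂P_2 = -10.
ε = (∂Q_1/∂P_2)(P_2/Q_1) = -10 × (32.7/1747.3) ≈ -0.187.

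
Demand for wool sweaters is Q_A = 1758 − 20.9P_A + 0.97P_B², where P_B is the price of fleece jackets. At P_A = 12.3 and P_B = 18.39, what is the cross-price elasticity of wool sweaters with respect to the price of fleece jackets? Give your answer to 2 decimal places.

0.36

At P_A = 12.3 and P_B = 18.39: Q_A = 1828.976.
∂Q_A/∂P_B = 1.94P_B = 1.94(18.39) = 35.6766.
ε = (∂Q_A/∂P_B)(P_B/Q_A) = 35.6766 × (18.39/1828.976) ≈ 0.36.
ε > 0: substitutes.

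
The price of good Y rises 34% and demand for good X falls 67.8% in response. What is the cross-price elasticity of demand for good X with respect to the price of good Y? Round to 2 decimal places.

-1.99

ε = (%ΔQ of good X) / (%ΔP of good Y) = (-67.8%) / (34%) ≈ -1.99.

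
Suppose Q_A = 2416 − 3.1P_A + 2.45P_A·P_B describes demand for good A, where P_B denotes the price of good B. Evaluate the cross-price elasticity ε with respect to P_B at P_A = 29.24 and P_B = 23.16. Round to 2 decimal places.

0.42

At P_A = 29.24 and P_B = 23.16: Q_A = 3984.492.
∂Q_A/∂P_B = 2.45P_A = 2.45(29.24) = 71.6380.
ε = (∂Q_A/∂P_B)(P_B/Q_A) = 71.6380 × (23.16/3984.492) ≈ 0.42.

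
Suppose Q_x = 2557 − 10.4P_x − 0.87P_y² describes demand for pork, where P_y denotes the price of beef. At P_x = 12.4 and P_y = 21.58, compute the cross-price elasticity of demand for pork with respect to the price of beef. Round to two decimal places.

At P_x = 12.4 and P_y = 21.58: Q_x = 2022.884.
∂Q_x/∂P_y = -1.74P_y = -1.74(21.58) = -37.5492.
ε = (∂Q_x/∂P_y)(P_y/Q_x) = -37.5492 × (21.58/2022.884) ≈ -0.40.
ε < 0: complements.

-0.40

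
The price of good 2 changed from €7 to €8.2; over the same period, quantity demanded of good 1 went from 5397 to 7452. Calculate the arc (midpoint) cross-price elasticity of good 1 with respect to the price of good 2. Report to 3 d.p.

ΔQ_1 = 7452 − 5397 = 2055; ΔP_2 = 8.2 − 7 = 1.2.
Midpoints: Q̄_1 = 6424.5, P̄_2 = 7.60.
ε = (ΔQ_1/Q̄_1)/(ΔP_2/P̄_2) = (2055/6424.5)/(1.2/7.60) ≈ 2.026.

2.026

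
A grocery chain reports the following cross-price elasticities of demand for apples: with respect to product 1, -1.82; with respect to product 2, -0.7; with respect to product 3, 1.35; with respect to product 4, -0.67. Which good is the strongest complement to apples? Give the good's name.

product 1

Complements have ε < 0. The most negative value is -1.82 (product 1).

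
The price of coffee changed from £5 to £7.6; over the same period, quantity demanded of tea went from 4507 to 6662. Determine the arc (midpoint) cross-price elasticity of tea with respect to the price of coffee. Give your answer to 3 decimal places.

0.935

ΔQ_A = 6662 − 4507 = 2155; ΔP_B = 7.6 − 5 = 2.6.
Midpoints: Q̄_A = 5584.5, P̄_B = 6.30.
ε = (ΔQ_A/Q̄_A)/(ΔP_B/P̄_B) = (2155/5584.5)/(2.6/6.30) ≈ 0.935.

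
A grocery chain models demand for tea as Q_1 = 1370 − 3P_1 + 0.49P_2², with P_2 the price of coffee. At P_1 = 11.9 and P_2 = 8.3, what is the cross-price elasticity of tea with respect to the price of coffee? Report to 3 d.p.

At P_1 = 11.9 and P_2 = 8.3: Q_1 = 1368.056.
∂Q_1/∂P_2 = 0.98P_2 = 0.98(8.3) = 8.1340.
ε = (∂Q_1/∂P_2)(P_2/Q_1) = 8.1340 × (8.3/1368.056) ≈ 0.049.

0.049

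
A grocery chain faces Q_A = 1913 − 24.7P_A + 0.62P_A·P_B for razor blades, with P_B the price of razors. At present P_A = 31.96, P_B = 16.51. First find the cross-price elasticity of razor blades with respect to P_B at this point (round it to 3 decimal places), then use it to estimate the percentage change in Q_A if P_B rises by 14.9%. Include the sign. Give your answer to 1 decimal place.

3.4%

At P_A = 31.96, P_B = 16.51: Q_A = 1450.737.
∂Q_A/∂P_B = 0.62P_A = 19.8152.
ε = (∂Q_A/∂P_B)(P_B/Q_A) = 19.8152 × 16.51/1450.737 ≈ 0.226.
%ΔQ_A ≈ ε × %ΔP_B = 0.226 × (14.9%) = 3.4%.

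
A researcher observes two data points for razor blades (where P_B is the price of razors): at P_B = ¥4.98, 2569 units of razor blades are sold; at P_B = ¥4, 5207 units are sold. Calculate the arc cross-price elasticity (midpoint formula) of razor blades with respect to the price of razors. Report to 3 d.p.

ΔQ_A = 5207 − 2569 = 2638; ΔP_B = 4 − 4.98 = -0.98.
Midpoints: Q̄_A = 3888.0, P̄_B = 4.49.
ε = (ΔQ_A/Q̄_A)/(ΔP_B/P̄_B) = (2638/3888.0)/(-0.98/4.49) ≈ -3.109.
ε < 0: razor blades and razors are complements.

-3.109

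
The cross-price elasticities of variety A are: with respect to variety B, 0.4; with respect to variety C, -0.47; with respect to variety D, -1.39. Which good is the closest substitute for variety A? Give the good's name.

Substitutes have ε > 0. Among the positive values, 0.4 (variety B) is largest.

variety B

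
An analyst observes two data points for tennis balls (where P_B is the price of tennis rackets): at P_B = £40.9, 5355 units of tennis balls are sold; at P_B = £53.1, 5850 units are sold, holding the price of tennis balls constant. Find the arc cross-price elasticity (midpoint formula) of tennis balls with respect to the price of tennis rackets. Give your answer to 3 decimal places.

ΔQ_A = 5850 − 5355 = 495; ΔP_B = 53.1 − 40.9 = 12.2.
Midpoints: Q̄_A = 5602.5, P̄_B = 47.00.
ε = (ΔQ_A/Q̄_A)/(ΔP_B/P̄_B) = (495/5602.5)/(12.2/47.00) ≈ 0.340.

0.340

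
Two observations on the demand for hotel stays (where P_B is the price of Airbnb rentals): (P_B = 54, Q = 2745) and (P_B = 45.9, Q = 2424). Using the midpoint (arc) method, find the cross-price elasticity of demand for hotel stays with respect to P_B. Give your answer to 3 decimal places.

0.766

ΔQ_A = 2424 − 2745 = -321; ΔP_B = 45.9 − 54 = -8.1.
Midpoints: Q̄_A = 2584.5, P̄_B = 49.95.
ε = (ΔQ_A/Q̄_A)/(ΔP_B/P̄_B) = (-321/2584.5)/(-8.1/49.95) ≈ 0.766.
ε > 0: hotel stays and Airbnb rentals are substitutes.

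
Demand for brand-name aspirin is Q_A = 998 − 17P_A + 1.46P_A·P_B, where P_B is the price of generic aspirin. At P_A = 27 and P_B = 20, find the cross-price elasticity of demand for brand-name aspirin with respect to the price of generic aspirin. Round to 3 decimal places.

At P_A = 27 and P_B = 20: Q_A = 1327.4.
∂Q_A/∂P_B = 1.46P_A = 1.46(27) = 39.4200.
ε = (∂Q_A/∂P_B)(P_B/Q_A) = 39.4200 × (20/1327.4) ≈ 0.594.
ε > 0: substitutes.

0.594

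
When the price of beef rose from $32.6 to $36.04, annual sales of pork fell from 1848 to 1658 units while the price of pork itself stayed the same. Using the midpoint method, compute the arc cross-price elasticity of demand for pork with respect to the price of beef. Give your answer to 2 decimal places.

ΔQ_A = 1658 − 1848 = -190; ΔP_B = 36.04 − 32.6 = 3.44.
Midpoints: Q̄_A = 1753.0, P̄_B = 34.32.
ε = (ΔQ_A/Q̄_A)/(ΔP_B/P̄_B) = (-190/1753.0)/(3.44/34.32) ≈ -1.08.
ε < 0: pork and beef are complements.

-1.08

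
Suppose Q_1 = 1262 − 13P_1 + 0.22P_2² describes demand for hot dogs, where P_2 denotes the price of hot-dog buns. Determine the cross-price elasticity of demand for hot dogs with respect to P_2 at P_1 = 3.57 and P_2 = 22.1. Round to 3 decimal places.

At P_1 = 3.57 and P_2 = 22.1: Q_1 = 1323.040.
∂Q_1/∂P_2 = 0.44P_2 = 0.44(22.1) = 9.7240.
ε = (∂Q_1/∂P_2)(P_2/Q_1) = 9.7240 × (22.1/1323.040) ≈ 0.162.
ε > 0: substitutes.

0.162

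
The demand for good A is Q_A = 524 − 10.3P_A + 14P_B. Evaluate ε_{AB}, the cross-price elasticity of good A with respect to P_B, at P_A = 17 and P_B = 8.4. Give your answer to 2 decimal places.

0.25

At P_A = 17 and P_B = 8.4: Q_A = 466.5.
∂Q_A/∂P_B = 14.
ε = (∂Q_A/∂P_B)(P_B/Q_A) = 14 × (8.4/466.5) ≈ 0.25.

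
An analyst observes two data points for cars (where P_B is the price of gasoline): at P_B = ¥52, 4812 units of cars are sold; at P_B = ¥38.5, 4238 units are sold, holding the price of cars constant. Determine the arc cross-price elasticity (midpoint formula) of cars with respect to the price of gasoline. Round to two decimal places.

ΔQ_A = 4238 − 4812 = -574; ΔP_B = 38.5 − 52 = -13.5.
Midpoints: Q̄_A = 4525.0, P̄_B = 45.25.
ε = (ΔQ_A/Q̄_A)/(ΔP_B/P̄_B) = (-574/4525.0)/(-13.5/45.25) ≈ 0.43.

0.43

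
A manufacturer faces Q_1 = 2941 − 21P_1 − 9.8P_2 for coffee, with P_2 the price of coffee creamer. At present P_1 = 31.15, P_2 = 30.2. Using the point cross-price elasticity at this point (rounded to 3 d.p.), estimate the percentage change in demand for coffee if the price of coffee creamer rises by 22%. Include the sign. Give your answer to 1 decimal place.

-3.3%

At P_1 = 31.15, P_2 = 30.2: Q_1 = 1990.89.
∂Q_1/∂P_2 = -9.8.
ε = (∂Q_1/∂P_2)(P_2/Q_1) = -9.8000 × 30.2/1990.89 ≈ -0.149.
%ΔQ_1 ≈ ε × %ΔP_2 = -0.149 × (22%) = -3.3%.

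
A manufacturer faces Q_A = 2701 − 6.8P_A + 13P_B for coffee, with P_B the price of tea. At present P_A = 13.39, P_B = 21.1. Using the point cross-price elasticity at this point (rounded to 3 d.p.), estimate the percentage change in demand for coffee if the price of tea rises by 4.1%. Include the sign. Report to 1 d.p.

0.4%

At P_A = 13.39, P_B = 21.1: Q_A = 2884.248.
∂Q_A/∂P_B = 13.
ε = (∂Q_A/∂P_B)(P_B/Q_A) = 13.0000 × 21.1/2884.248 ≈ 0.095.
%ΔQ_A ≈ ε × %ΔP_B = 0.095 × (4.1%) = 0.4%.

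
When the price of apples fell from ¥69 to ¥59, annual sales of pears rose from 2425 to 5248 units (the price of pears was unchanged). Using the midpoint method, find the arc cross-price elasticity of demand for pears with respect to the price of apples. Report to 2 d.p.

-4.71

ΔQ_A = 5248 − 2425 = 2823; ΔP_B = 59 − 69 = -10.
Midpoints: Q̄_A = 3836.5, P̄_B = 64.00.
ε = (ΔQ_A/Q̄_A)/(ΔP_B/P̄_B) = (2823/3836.5)/(-10/64.00) ≈ -4.71.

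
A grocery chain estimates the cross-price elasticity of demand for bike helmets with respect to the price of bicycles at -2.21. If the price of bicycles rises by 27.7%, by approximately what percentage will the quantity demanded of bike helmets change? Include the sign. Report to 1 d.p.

%ΔQ ≈ ε × %ΔP of bicycles = -2.21 × (27.7%) = -61.2%.
Demand for bike helmets falls by about 61.2%.

-61.2%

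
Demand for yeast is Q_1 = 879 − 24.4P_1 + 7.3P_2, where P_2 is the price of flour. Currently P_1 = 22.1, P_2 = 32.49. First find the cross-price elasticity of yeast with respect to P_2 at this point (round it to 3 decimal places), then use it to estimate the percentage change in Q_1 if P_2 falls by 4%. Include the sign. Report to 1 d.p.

At P_1 = 22.1, P_2 = 32.49: Q_1 = 576.937.
∂Q_1/∂P_2 = 7.3.
ε = (∂Q_1/∂P_2)(P_2/Q_1) = 7.3000 × 32.49/576.937 ≈ 0.411.
%ΔQ_1 ≈ ε × %ΔP_2 = 0.411 × (-4%) = -1.6%.

-1.6%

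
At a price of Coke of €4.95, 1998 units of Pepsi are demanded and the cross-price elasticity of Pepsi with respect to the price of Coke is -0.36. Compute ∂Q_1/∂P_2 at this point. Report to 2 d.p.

-145.31

ε = (∂Q_1/∂P_2)·(P_2/Q_1) ⇒ ∂Q_1/∂P_2 = ε·Q_1/P_2 = -0.36 × 1998/4.95 ≈ -145.31.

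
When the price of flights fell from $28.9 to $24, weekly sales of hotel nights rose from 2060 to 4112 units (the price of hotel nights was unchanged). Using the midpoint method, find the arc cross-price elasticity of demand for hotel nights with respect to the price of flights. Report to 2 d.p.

-3.59

ΔQ_A = 4112 − 2060 = 2052; ΔP_B = 24 − 28.9 = -4.9.
Midpoints: Q̄_A = 3086.0, P̄_B = 26.45.
ε = (ΔQ_A/Q̄_A)/(ΔP_B/P̄_B) = (2052/3086.0)/(-4.9/26.45) ≈ -3.59.
ε < 0: hotel nights and flights are complements.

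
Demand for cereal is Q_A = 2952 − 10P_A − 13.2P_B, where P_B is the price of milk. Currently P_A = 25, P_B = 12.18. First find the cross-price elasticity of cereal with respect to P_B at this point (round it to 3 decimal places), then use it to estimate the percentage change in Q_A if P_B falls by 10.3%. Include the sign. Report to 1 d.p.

0.6%

At P_A = 25, P_B = 12.18: Q_A = 2541.224.
∂Q_A/∂P_B = -13.2.
ε = (∂Q_A/∂P_B)(P_B/Q_A) = -13.2000 × 12.18/2541.224 ≈ -0.063.
%ΔQ_A ≈ ε × %ΔP_B = -0.063 × (-10.3%) = 0.6%.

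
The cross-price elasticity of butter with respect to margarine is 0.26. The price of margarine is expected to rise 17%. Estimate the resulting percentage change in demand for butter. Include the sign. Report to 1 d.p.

%ΔQ ≈ ε × %ΔP of margarine = 0.26 × (17%) = 4.4%.

4.4%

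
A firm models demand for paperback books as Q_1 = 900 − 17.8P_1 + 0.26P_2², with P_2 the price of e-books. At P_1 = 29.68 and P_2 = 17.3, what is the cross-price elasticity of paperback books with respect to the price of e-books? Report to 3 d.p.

At P_1 = 29.68 and P_2 = 17.3: Q_1 = 449.511.
∂Q_1/∂P_2 = 0.52P_2 = 0.52(17.3) = 8.9960.
ε = (∂Q_1/∂P_2)(P_2/Q_1) = 8.9960 × (17.3/449.511) ≈ 0.346.
ε > 0: substitutes.

0.346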